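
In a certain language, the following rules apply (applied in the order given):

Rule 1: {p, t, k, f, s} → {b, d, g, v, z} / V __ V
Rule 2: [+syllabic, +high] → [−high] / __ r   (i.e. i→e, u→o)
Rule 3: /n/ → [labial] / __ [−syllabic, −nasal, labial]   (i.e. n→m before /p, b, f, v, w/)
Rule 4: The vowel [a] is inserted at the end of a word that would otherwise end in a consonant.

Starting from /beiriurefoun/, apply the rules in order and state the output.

Rule 1 (intervocalic voicing): /f/ is a voiceless obstruent between vowels /e/ and /o/, so it voices to [v]. /beiriurefoun/ → beiriurevoun.
Rule 2 (pre-rhotic lowering): /i/ is a high vowel immediately before /r/, so it lowers to [e]. /u/ is a high vowel immediately before /r/, so it lowers to [o]. /beiriurevoun/ → beeriorevoun.
Rule 3 (nasal place assimilation): no segment meets the environment; /beeriorevoun/ is unchanged.
Rule 4 (final a-epenthesis): the form ends in the consonant /n/, so [a] is inserted word-finally. /beeriorevoun/ → beeriorevouna.

beeriorevouna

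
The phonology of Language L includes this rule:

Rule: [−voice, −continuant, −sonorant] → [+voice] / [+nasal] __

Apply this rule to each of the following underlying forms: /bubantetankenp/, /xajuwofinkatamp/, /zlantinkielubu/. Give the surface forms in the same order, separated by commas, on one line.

/bubantetankenp/: /t/ is a voiceless stop immediately after the nasal /n/, so it voices to [d]. /k/ is a voiceless stop immediately after the nasal /n/, so it voices to [g]. /p/ is a voiceless stop immediately after the nasal /n/, so it voices to [b]. → [bubandetangenb].
/xajuwofinkatamp/: /k/ is a voiceless stop immediately after the nasal /n/, so it voices to [g]. /p/ is a voiceless stop immediately after the nasal /m/, so it voices to [b]. → [xajuwofingatamb].
/zlantinkielubu/: /t/ is a voiceless stop immediately after the nasal /n/, so it voices to [d]. /k/ is a voiceless stop immediately after the nasal /n/, so it voices to [g]. → [zlandingielubu].

bubandetangenb, xajuwofingatamb, zlandingielubu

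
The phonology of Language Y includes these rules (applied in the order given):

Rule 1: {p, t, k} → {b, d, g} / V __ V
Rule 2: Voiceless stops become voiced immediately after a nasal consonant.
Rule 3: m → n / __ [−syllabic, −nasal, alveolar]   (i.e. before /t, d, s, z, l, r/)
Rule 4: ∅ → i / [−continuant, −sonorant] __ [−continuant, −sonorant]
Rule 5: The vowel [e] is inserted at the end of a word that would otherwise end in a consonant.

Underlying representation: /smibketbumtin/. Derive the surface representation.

smibiketibundine

Rule 1 (intervocalic voicing): no segment meets the environment; /smibketbumtin/ is unchanged.
Rule 2 (post-nasal voicing): /t/ is a voiceless stop immediately after the nasal /m/, so it voices to [d]. /smibketbumtin/ → smibketbumdin.
Rule 3 (nasal place assimilation): /m/ precedes the alveolar consonant /d/, so it assimilates in place to [n]. /smibketbumdin/ → smibketbundin.
Rule 4 (stop-cluster i-epenthesis): /b/ and /k/ form a stop–stop cluster, so [i] is inserted between them. /t/ and /b/ form a stop–stop cluster, so [i] is inserted between them. /smibketbundin/ → smibiketibundin.
Rule 5 (final e-epenthesis): the form ends in the consonant /n/, so [e] is inserted word-finally. /smibiketibundin/ → smibiketibundine.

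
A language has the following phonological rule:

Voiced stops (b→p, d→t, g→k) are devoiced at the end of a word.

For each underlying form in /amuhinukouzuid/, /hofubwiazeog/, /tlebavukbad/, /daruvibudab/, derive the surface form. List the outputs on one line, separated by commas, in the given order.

/amuhinukouzuid/: /d/ is a voiced stop in word-final position, so it devoices to [t]. → [amuhinukouzuit].
/hofubwiazeog/: /g/ is a voiced stop in word-final position, so it devoices to [k]. → [hofubwiazeok].
/tlebavukbad/: /d/ is a voiced stop in word-final position, so it devoices to [t]. → [tlebavukbat].
/daruvibudab/: /b/ is a voiced stop in word-final position, so it devoices to [p]. → [daruvibudap].

amuhinukouzuit, hofubwiazeok, tlebavukbat, daruvibudap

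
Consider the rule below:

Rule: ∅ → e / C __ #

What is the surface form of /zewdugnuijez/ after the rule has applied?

zewdugnuijeze

the form ends in the consonant /z/, so [e] is inserted word-finally.
Surface form: [zewdugnuijeze].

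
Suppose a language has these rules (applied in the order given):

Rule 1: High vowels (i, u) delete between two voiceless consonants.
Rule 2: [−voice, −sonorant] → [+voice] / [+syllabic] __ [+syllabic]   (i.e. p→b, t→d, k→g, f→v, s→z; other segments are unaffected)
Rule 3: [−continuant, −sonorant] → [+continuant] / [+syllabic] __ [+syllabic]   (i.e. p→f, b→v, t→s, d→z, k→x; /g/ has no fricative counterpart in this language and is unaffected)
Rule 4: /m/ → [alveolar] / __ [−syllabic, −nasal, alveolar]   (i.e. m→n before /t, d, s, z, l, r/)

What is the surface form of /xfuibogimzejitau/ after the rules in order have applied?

Rule 1 (high vowel syncope): no segment meets the environment; /xfuibogimzejitau/ is unchanged.
Rule 2 (intervocalic voicing): /t/ is a voiceless obstruent between vowels /i/ and /a/, so it voices to [d]. /xfuibogimzejitau/ → xfuibogimzejidau.
Rule 3 (intervocalic spirantization): /b/ is a stop between vowels /i/ and /o/, so it spirantizes to the fricative [v]. /d/ is a stop between vowels /i/ and /a/, so it spirantizes to the fricative [z]. /xfuibogimzejidau/ → xfuivogimzejizau.
Rule 4 (nasal place assimilation): /m/ precedes the alveolar consonant /z/, so it assimilates in place to [n]. /xfuivogimzejizau/ → xfuivoginzejizau.

xfuivoginzejizau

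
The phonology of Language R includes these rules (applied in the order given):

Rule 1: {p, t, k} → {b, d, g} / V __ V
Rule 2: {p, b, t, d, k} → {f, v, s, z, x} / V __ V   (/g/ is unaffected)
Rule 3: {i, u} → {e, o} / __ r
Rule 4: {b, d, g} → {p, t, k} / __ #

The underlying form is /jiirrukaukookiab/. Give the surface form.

Rule 1 (intervocalic voicing): /k/ is a voiceless stop between vowels /u/ and /a/, so it voices to [g]. /k/ is a voiceless stop between vowels /u/ and /o/, so it voices to [g]. /k/ is a voiceless stop between vowels /o/ and /i/, so it voices to [g]. /jiirrukaukookiab/ → jiirrugaugoogiab.
Rule 2 (intervocalic spirantization): no segment meets the environment; /jiirrugaugoogiab/ is unchanged.
Rule 3 (pre-rhotic lowering): /i/ is a high vowel immediately before /r/, so it lowers to [e]. /jiirrugaugoogiab/ → jierrugaugoogiab.
Rule 4 (final devoicing): /b/ is a voiced stop in word-final position, so it devoices to [p]. /jierrugaugoogiab/ → jierrugaugoogiap.

jierrugaugoogiap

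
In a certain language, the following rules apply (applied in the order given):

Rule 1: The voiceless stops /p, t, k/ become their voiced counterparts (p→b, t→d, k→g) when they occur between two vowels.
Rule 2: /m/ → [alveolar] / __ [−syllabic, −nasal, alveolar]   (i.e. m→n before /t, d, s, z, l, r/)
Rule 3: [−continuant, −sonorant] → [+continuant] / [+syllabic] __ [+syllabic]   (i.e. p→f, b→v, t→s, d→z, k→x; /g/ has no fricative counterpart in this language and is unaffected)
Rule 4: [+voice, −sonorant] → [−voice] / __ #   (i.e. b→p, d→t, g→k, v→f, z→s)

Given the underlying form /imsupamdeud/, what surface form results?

Rule 1 (intervocalic voicing): /p/ is a voiceless stop between vowels /u/ and /a/, so it voices to [b]. /imsupamdeud/ → imsubamdeud.
Rule 2 (nasal place assimilation): /m/ precedes the alveolar consonant /s/, so it assimilates in place to [n]. /m/ precedes the alveolar consonant /d/, so it assimilates in place to [n]. /imsubamdeud/ → insubandeud.
Rule 3 (intervocalic spirantization): /b/ is a stop between vowels /u/ and /a/, so it spirantizes to the fricative [v]. /insubandeud/ → insuvandeud.
Rule 4 (final devoicing): /d/ is a voiced obstruent in word-final position, so it devoices to [t]. /insuvandeud/ → insuvandeut.

insuvandeut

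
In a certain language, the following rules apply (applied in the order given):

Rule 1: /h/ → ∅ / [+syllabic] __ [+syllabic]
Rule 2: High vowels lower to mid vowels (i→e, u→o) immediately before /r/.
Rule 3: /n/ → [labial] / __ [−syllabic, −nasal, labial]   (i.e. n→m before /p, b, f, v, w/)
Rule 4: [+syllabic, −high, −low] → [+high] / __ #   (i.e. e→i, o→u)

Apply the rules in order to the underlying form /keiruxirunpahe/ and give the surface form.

Rule 1 (intervocalic h-deletion): /h/ occurs between vowels /a/ and /e/, so it deletes. /keiruxirunpahe/ → keiruxirunpae.
Rule 2 (pre-rhotic lowering): /i/ is a high vowel immediately before /r/, so it lowers to [e]. /i/ is a high vowel immediately before /r/, so it lowers to [e]. /keiruxirunpae/ → keeruxerunpae.
Rule 3 (nasal place assimilation): /n/ precedes the labial consonant /p/, so it assimilates in place to [m]. /keeruxerunpae/ → keeruxerumpae.
Rule 4 (final vowel raising): /e/ is a mid vowel in word-final position, so it raises to [i]. /keeruxerumpae/ → keeruxerumpai.

keeruxerumpai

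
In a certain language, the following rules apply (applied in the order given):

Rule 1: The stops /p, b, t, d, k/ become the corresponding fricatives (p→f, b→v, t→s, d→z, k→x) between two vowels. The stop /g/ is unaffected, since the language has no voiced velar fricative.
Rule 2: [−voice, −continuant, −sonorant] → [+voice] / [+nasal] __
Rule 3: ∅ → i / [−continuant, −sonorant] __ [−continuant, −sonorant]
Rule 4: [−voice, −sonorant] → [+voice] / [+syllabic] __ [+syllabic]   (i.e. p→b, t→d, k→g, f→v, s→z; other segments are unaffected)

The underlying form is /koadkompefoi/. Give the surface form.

Rule 1 (intervocalic spirantization): no segment meets the environment; /koadkompefoi/ is unchanged.
Rule 2 (post-nasal voicing): /p/ is a voiceless stop immediately after the nasal /m/, so it voices to [b]. /koadkompefoi/ → koadkombefoi.
Rule 3 (stop-cluster i-epenthesis): /d/ and /k/ form a stop–stop cluster, so [i] is inserted between them. /koadkombefoi/ → koadikombefoi.
Rule 4 (intervocalic voicing): /k/ is a voiceless obstruent between vowels /i/ and /o/, so it voices to [g]. /f/ is a voiceless obstruent between vowels /e/ and /o/, so it voices to [v]. /koadikombefoi/ → koadigombevoi.

koadigombevoi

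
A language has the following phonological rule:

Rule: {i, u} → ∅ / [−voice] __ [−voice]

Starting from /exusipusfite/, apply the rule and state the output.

exspsfte

/u/ is a high vowel flanked by voiceless consonants /x/ and /s/, so it deletes.
/i/ is a high vowel flanked by voiceless consonants /s/ and /p/, so it deletes.
/u/ is a high vowel flanked by voiceless consonants /p/ and /s/, so it deletes.
/i/ is a high vowel flanked by voiceless consonants /f/ and /t/, so it deletes.
Surface form: [exspsfte].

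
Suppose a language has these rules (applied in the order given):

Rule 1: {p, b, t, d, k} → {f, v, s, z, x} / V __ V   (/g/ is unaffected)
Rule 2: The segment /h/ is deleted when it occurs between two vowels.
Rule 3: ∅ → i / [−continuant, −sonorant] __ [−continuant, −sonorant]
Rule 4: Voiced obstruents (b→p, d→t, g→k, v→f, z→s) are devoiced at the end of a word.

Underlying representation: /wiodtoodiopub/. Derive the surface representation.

Rule 1 (intervocalic spirantization): /d/ is a stop between vowels /o/ and /i/, so it spirantizes to the fricative [z]. /p/ is a stop between vowels /o/ and /u/, so it spirantizes to the fricative [f]. /wiodtoodiopub/ → wiodtooziofub.
Rule 2 (intervocalic h-deletion): no segment meets the environment; /wiodtooziofub/ is unchanged.
Rule 3 (stop-cluster i-epenthesis): /d/ and /t/ form a stop–stop cluster, so [i] is inserted between them. /wiodtooziofub/ → wioditooziofub.
Rule 4 (final devoicing): /b/ is a voiced obstruent in word-final position, so it devoices to [p]. /wioditooziofub/ → wioditooziofup.

wioditooziofup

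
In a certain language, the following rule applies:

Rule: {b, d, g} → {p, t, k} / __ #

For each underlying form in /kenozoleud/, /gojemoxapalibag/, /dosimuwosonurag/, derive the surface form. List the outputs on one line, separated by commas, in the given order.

kenozoleut, gojemoxapalibak, dosimuwosonurak

/kenozoleud/: /d/ is a voiced stop in word-final position, so it devoices to [t]. → [kenozoleut].
/gojemoxapalibag/: /g/ is a voiced stop in word-final position, so it devoices to [k]. → [gojemoxapalibak].
/dosimuwosonurag/: /g/ is a voiced stop in word-final position, so it devoices to [k]. → [dosimuwosonurak].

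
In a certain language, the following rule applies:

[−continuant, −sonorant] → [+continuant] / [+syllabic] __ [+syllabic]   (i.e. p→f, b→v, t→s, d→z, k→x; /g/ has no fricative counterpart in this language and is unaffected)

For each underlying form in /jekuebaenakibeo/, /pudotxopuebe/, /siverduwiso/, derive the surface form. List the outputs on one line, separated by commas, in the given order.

/jekuebaenakibeo/: /k/ is a stop between vowels /e/ and /u/, so it spirantizes to the fricative [x]. /b/ is a stop between vowels /e/ and /a/, so it spirantizes to the fricative [v]. /k/ is a stop between vowels /a/ and /i/, so it spirantizes to the fricative [x]. /b/ is a stop between vowels /i/ and /e/, so it spirantizes to the fricative [v]. → [jexuevaenaxiveo].
/pudotxopuebe/: /d/ is a stop between vowels /u/ and /o/, so it spirantizes to the fricative [z]. /p/ is a stop between vowels /o/ and /u/, so it spirantizes to the fricative [f]. /b/ is a stop between vowels /e/ and /e/, so it spirantizes to the fricative [v]. → [puzotxofueve].
/siverduwiso/: the rule's environment is not met; surfaces unchanged as [siverduwiso].

jexuevaenaxiveo, puzotxofueve, siverduwiso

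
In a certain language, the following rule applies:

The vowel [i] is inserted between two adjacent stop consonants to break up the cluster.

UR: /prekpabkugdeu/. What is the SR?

/k/ and /p/ form a stop–stop cluster, so [i] is inserted between them.
/b/ and /k/ form a stop–stop cluster, so [i] is inserted between them.
/g/ and /d/ form a stop–stop cluster, so [i] is inserted between them.
Surface form: [prekipabikugideu].

prekipabikugideu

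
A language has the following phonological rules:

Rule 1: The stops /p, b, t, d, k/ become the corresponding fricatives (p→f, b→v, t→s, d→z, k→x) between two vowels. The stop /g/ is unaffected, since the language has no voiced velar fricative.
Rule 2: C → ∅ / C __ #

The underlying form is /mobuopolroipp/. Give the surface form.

Rule 1 (intervocalic spirantization): /b/ is a stop between vowels /o/ and /u/, so it spirantizes to the fricative [v]. /p/ is a stop between vowels /o/ and /o/, so it spirantizes to the fricative [f]. /mobuopolroipp/ → movuofolroipp.
Rule 2 (final cluster simplification): /p/ is the second consonant of a word-final cluster /pp/, so it deletes. /movuofolroipp/ → movuofolroip.

movuofolroip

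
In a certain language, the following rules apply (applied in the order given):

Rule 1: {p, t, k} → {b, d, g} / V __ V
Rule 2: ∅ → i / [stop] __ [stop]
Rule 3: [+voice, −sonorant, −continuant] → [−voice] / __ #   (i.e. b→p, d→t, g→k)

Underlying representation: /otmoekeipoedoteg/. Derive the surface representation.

otmoegeiboedodek

Rule 1 (intervocalic voicing): /k/ is a voiceless stop between vowels /e/ and /e/, so it voices to [g]. /p/ is a voiceless stop between vowels /i/ and /o/, so it voices to [b]. /t/ is a voiceless stop between vowels /o/ and /e/, so it voices to [d]. /otmoekeipoedoteg/ → otmoegeiboedodeg.
Rule 2 (stop-cluster i-epenthesis): no segment meets the environment; /otmoegeiboedodeg/ is unchanged.
Rule 3 (final devoicing): /g/ is a voiced stop in word-final position, so it devoices to [k]. /otmoegeiboedodeg/ → otmoegeiboedodek.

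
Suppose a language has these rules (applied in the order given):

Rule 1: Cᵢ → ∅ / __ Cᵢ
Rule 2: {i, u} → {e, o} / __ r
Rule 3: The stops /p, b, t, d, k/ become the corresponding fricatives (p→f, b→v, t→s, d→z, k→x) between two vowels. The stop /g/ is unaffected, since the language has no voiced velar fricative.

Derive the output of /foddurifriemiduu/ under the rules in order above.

Rule 1 (degemination): /dd/ is a geminate; the first /d/ deletes. /foddurifriemiduu/ → fodurifriemiduu.
Rule 2 (pre-rhotic lowering): /u/ is a high vowel immediately before /r/, so it lowers to [o]. /fodurifriemiduu/ → fodorifriemiduu.
Rule 3 (intervocalic spirantization): /d/ is a stop between vowels /o/ and /o/, so it spirantizes to the fricative [z]. /d/ is a stop between vowels /i/ and /u/, so it spirantizes to the fricative [z]. /fodorifriemiduu/ → fozorifriemizuu.

fozorifriemizuu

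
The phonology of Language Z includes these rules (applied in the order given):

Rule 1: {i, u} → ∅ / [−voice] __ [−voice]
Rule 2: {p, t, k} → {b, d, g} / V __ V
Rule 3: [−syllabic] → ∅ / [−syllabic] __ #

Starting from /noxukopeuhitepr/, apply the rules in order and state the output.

Rule 1 (high vowel syncope): /u/ is a high vowel flanked by voiceless consonants /x/ and /k/, so it deletes. /i/ is a high vowel flanked by voiceless consonants /h/ and /t/, so it deletes. /noxukopeuhitepr/ → noxkopeuhtepr.
Rule 2 (intervocalic voicing): /p/ is a voiceless stop between vowels /o/ and /e/, so it voices to [b]. /noxkopeuhtepr/ → noxkobeuhtepr.
Rule 3 (final cluster simplification): /r/ is the second consonant of a word-final cluster /pr/, so it deletes. /noxkobeuhtepr/ → noxkobeuhtep.

noxkobeuhtep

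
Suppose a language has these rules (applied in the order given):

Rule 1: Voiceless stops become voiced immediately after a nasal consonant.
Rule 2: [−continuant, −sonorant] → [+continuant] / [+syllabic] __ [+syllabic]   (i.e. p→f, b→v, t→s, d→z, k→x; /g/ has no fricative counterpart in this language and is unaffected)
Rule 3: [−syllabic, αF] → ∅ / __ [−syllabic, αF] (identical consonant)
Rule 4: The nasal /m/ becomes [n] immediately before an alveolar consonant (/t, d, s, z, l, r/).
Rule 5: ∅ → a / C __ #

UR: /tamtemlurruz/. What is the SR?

Rule 1 (post-nasal voicing): /t/ is a voiceless stop immediately after the nasal /m/, so it voices to [d]. /tamtemlurruz/ → tamdemlurruz.
Rule 2 (intervocalic spirantization): no segment meets the environment; /tamdemlurruz/ is unchanged.
Rule 3 (degemination): /rr/ is a geminate; the first /r/ deletes. /tamdemlurruz/ → tamdemluruz.
Rule 4 (nasal place assimilation): /m/ precedes the alveolar consonant /d/, so it assimilates in place to [n]. /m/ precedes the alveolar consonant /l/, so it assimilates in place to [n]. /tamdemluruz/ → tandenluruz.
Rule 5 (final a-epenthesis): the form ends in the consonant /z/, so [a] is inserted word-finally. /tandenluruz/ → tandenluruza.

tandenluruza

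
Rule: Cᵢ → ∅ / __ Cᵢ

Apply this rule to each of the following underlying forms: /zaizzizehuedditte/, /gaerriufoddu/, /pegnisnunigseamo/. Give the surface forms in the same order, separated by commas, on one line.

/zaizzizehuedditte/: /zz/ is a geminate; the first /z/ deletes. /dd/ is a geminate; the first /d/ deletes. /tt/ is a geminate; the first /t/ deletes. → [zaizizehuedite].
/gaerriufoddu/: /rr/ is a geminate; the first /r/ deletes. /dd/ is a geminate; the first /d/ deletes. → [gaeriufodu].
/pegnisnunigseamo/: the rule's environment is not met; surfaces unchanged as [pegnisnunigseamo].

zaizizehuedite, gaeriufodu, pegnisnunigseamo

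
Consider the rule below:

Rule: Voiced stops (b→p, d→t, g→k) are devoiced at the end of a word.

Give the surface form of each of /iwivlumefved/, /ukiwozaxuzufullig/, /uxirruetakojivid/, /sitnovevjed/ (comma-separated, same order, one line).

/iwivlumefved/: /d/ is a voiced stop in word-final position, so it devoices to [t]. → [iwivlumefvet].
/ukiwozaxuzufullig/: /g/ is a voiced stop in word-final position, so it devoices to [k]. → [ukiwozaxuzufullik].
/uxirruetakojivid/: /d/ is a voiced stop in word-final position, so it devoices to [t]. → [uxirruetakojivit].
/sitnovevjed/: /d/ is a voiced stop in word-final position, so it devoices to [t]. → [sitnovevjet].

iwivlumefvet, ukiwozaxuzufullik, uxirruetakojivit, sitnovevjet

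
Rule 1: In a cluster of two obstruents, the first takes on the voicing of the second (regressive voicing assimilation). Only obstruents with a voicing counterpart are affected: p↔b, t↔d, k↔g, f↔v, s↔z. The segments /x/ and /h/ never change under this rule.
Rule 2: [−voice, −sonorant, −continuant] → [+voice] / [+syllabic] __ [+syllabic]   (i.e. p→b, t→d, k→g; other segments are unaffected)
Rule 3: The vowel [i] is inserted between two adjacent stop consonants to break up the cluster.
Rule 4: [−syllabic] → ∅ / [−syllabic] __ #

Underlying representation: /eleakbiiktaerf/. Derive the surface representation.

eleagibiikitaer

Rule 1 (regressive voicing assimilation): /k/ precedes the voiced obstruent /b/, so it voices to [g] by assimilation. /eleakbiiktaerf/ → eleagbiiktaerf.
Rule 2 (intervocalic voicing): no segment meets the environment; /eleagbiiktaerf/ is unchanged.
Rule 3 (stop-cluster i-epenthesis): /g/ and /b/ form a stop–stop cluster, so [i] is inserted between them. /k/ and /t/ form a stop–stop cluster, so [i] is inserted between them. /eleagbiiktaerf/ → eleagibiikitaerf.
Rule 4 (final cluster simplification): /f/ is the second consonant of a word-final cluster /rf/, so it deletes. /eleagibiikitaerf/ → eleagibiikitaer.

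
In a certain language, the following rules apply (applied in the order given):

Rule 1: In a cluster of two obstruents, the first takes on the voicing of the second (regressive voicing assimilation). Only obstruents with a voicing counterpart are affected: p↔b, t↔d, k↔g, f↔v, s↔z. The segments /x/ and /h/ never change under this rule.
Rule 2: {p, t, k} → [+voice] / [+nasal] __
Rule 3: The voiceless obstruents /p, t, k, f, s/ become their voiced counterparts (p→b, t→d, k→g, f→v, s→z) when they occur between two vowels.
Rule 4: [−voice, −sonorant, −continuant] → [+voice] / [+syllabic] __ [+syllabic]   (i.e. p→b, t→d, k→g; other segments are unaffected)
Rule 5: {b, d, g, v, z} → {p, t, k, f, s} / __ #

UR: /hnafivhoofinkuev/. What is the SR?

hnavifhoovinguef

Rule 1 (regressive voicing assimilation): /v/ precedes the voiceless obstruent /h/, so it devoices to [f] by assimilation. /hnafivhoofinkuev/ → hnafifhoofinkuev.
Rule 2 (post-nasal voicing): /k/ is a voiceless stop immediately after the nasal /n/, so it voices to [g]. /hnafifhoofinkuev/ → hnafifhoofinguev.
Rule 3 (intervocalic voicing): /f/ is a voiceless obstruent between vowels /a/ and /i/, so it voices to [v]. /f/ is a voiceless obstruent between vowels /o/ and /i/, so it voices to [v]. /hnafifhoofinguev/ → hnavifhoovinguev.
Rule 4 (intervocalic voicing): no segment meets the environment; /hnavifhoovinguev/ is unchanged.
Rule 5 (final devoicing): /v/ is a voiced obstruent in word-final position, so it devoices to [f]. /hnavifhoovinguev/ → hnavifhoovinguef.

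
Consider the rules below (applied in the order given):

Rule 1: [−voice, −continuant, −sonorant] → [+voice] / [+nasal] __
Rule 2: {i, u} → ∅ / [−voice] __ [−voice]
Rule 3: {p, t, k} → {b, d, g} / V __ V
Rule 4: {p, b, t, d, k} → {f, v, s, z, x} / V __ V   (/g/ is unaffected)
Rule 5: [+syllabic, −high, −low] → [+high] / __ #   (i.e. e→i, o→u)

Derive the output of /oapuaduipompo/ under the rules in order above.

Rule 1 (post-nasal voicing): /p/ is a voiceless stop immediately after the nasal /m/, so it voices to [b]. /oapuaduipompo/ → oapuaduipombo.
Rule 2 (high vowel syncope): no segment meets the environment; /oapuaduipombo/ is unchanged.
Rule 3 (intervocalic voicing): /p/ is a voiceless stop between vowels /a/ and /u/, so it voices to [b]. /p/ is a voiceless stop between vowels /i/ and /o/, so it voices to [b]. /oapuaduipombo/ → oabuaduibombo.
Rule 4 (intervocalic spirantization): /b/ is a stop between vowels /a/ and /u/, so it spirantizes to the fricative [v]. /d/ is a stop between vowels /a/ and /u/, so it spirantizes to the fricative [z]. /b/ is a stop between vowels /i/ and /o/, so it spirantizes to the fricative [v]. /oabuaduibombo/ → oavuazuivombo.
Rule 5 (final vowel raising): /o/ is a mid vowel in word-final position, so it raises to [u]. /oavuazuivombo/ → oavuazuivombu.

oavuazuivombu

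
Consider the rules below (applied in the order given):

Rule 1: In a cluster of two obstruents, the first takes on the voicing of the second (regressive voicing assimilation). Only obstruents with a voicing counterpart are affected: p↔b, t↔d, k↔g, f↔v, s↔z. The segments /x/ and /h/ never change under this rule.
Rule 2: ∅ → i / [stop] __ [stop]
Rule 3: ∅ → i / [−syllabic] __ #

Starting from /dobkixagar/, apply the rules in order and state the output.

Rule 1 (regressive voicing assimilation): /b/ precedes the voiceless obstruent /k/, so it devoices to [p] by assimilation. /dobkixagar/ → dopkixagar.
Rule 2 (stop-cluster i-epenthesis): /p/ and /k/ form a stop–stop cluster, so [i] is inserted between them. /dopkixagar/ → dopikixagar.
Rule 3 (final i-epenthesis): the form ends in the consonant /r/, so [i] is inserted word-finally. /dopikixagar/ → dopikixagari.

dopikixagari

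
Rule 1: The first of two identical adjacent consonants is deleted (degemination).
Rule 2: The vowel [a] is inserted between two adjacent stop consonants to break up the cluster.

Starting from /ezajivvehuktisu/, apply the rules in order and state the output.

Rule 1 (degemination): /vv/ is a geminate; the first /v/ deletes. /ezajivvehuktisu/ → ezajivehuktisu.
Rule 2 (stop-cluster a-epenthesis): /k/ and /t/ form a stop–stop cluster, so [a] is inserted between them. /ezajivehuktisu/ → ezajivehukatisu.

ezajivehukatisu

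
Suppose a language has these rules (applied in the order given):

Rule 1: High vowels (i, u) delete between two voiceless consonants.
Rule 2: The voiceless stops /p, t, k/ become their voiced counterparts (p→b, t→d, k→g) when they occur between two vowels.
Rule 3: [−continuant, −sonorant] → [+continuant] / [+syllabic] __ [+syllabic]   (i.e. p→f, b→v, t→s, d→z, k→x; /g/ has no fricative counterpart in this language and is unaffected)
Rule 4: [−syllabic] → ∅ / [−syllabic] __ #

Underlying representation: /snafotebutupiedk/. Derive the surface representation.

snafozevutpied

Rule 1 (high vowel syncope): /u/ is a high vowel flanked by voiceless consonants /t/ and /p/, so it deletes. /snafotebutupiedk/ → snafotebutpiedk.
Rule 2 (intervocalic voicing): /t/ is a voiceless stop between vowels /o/ and /e/, so it voices to [d]. /snafotebutpiedk/ → snafodebutpiedk.
Rule 3 (intervocalic spirantization): /d/ is a stop between vowels /o/ and /e/, so it spirantizes to the fricative [z]. /b/ is a stop between vowels /e/ and /u/, so it spirantizes to the fricative [v]. /snafodebutpiedk/ → snafozevutpiedk.
Rule 4 (final cluster simplification): /k/ is the second consonant of a word-final cluster /dk/, so it deletes. /snafozevutpiedk/ → snafozevutpied.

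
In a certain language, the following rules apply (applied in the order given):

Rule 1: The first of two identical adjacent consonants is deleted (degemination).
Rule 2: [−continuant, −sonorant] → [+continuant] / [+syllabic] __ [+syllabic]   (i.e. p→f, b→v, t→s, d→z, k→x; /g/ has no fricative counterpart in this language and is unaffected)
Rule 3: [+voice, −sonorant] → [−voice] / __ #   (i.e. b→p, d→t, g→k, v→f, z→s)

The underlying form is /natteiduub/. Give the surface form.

naseizuup

Rule 1 (degemination): /tt/ is a geminate; the first /t/ deletes. /natteiduub/ → nateiduub.
Rule 2 (intervocalic spirantization): /t/ is a stop between vowels /a/ and /e/, so it spirantizes to the fricative [s]. /d/ is a stop between vowels /i/ and /u/, so it spirantizes to the fricative [z]. /nateiduub/ → naseizuub.
Rule 3 (final devoicing): /b/ is a voiced obstruent in word-final position, so it devoices to [p]. /naseizuub/ → naseizuup.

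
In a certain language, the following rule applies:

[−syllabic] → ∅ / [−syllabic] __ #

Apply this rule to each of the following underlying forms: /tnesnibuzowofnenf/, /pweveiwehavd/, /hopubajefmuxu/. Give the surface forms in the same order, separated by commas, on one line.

tnesnibuzowofnen, pweveiwehav, hopubajefmuxu

/tnesnibuzowofnenf/: /f/ is the second consonant of a word-final cluster /nf/, so it deletes. → [tnesnibuzowofnen].
/pweveiwehavd/: /d/ is the second consonant of a word-final cluster /vd/, so it deletes. → [pweveiwehav].
/hopubajefmuxu/: the rule's environment is not met; surfaces unchanged as [hopubajefmuxu].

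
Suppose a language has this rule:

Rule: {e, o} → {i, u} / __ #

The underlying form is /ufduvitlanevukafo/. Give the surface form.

ufduvitlanevukafu

/o/ is a mid vowel in word-final position, so it raises to [u].
Surface form: [ufduvitlanevukafu].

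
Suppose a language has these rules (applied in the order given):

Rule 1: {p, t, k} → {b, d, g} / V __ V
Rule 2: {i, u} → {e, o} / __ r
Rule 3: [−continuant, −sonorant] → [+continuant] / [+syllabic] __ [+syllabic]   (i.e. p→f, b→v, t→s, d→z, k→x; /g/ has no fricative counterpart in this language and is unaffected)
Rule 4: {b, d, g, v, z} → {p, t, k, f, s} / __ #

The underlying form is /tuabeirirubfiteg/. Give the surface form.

Rule 1 (intervocalic voicing): /t/ is a voiceless stop between vowels /i/ and /e/, so it voices to [d]. /tuabeirirubfiteg/ → tuabeirirubfideg.
Rule 2 (pre-rhotic lowering): /i/ is a high vowel immediately before /r/, so it lowers to [e]. /i/ is a high vowel immediately before /r/, so it lowers to [e]. /tuabeirirubfideg/ → tuabeererubfideg.
Rule 3 (intervocalic spirantization): /b/ is a stop between vowels /a/ and /e/, so it spirantizes to the fricative [v]. /d/ is a stop between vowels /i/ and /e/, so it spirantizes to the fricative [z]. /tuabeererubfideg/ → tuaveererubfizeg.
Rule 4 (final devoicing): /g/ is a voiced obstruent in word-final position, so it devoices to [k]. /tuaveererubfizeg/ → tuaveererubfizek.

tuaveererubfizek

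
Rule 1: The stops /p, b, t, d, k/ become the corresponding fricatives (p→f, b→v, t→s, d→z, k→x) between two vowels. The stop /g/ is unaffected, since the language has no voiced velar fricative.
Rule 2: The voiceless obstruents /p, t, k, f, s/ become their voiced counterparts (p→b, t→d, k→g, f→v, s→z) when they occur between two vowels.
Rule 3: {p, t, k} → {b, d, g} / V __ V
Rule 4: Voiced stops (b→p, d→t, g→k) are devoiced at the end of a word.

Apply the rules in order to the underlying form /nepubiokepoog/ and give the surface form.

Rule 1 (intervocalic spirantization): /p/ is a stop between vowels /e/ and /u/, so it spirantizes to the fricative [f]. /b/ is a stop between vowels /u/ and /i/, so it spirantizes to the fricative [v]. /k/ is a stop between vowels /o/ and /e/, so it spirantizes to the fricative [x]. /p/ is a stop between vowels /e/ and /o/, so it spirantizes to the fricative [f]. /nepubiokepoog/ → nefuvioxefoog.
Rule 2 (intervocalic voicing): /f/ is a voiceless obstruent between vowels /e/ and /u/, so it voices to [v]. /f/ is a voiceless obstruent between vowels /e/ and /o/, so it voices to [v]. /nefuvioxefoog/ → nevuvioxevoog.
Rule 3 (intervocalic voicing): no segment meets the environment; /nevuvioxevoog/ is unchanged.
Rule 4 (final devoicing): /g/ is a voiced stop in word-final position, so it devoices to [k]. /nevuvioxevoog/ → nevuvioxevook.

nevuvioxevook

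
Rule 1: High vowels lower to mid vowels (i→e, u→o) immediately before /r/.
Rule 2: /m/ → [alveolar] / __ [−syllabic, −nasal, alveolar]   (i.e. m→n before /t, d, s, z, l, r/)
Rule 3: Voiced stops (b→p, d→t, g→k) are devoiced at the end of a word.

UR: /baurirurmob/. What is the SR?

Rule 1 (pre-rhotic lowering): /u/ is a high vowel immediately before /r/, so it lowers to [o]. /i/ is a high vowel immediately before /r/, so it lowers to [e]. /u/ is a high vowel immediately before /r/, so it lowers to [o]. /baurirurmob/ → baorerormob.
Rule 2 (nasal place assimilation): no segment meets the environment; /baorerormob/ is unchanged.
Rule 3 (final devoicing): /b/ is a voiced stop in word-final position, so it devoices to [p]. /baorerormob/ → baorerormop.

baorerormop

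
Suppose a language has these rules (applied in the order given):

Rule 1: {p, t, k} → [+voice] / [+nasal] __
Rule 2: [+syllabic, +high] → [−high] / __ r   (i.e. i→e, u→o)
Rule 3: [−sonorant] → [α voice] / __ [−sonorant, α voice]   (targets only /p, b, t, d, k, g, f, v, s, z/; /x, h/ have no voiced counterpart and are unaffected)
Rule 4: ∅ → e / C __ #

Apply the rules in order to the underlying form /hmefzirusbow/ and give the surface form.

hmevzeruzbowe

Rule 1 (post-nasal voicing): no segment meets the environment; /hmefzirusbow/ is unchanged.
Rule 2 (pre-rhotic lowering): /i/ is a high vowel immediately before /r/, so it lowers to [e]. /hmefzirusbow/ → hmefzerusbow.
Rule 3 (regressive voicing assimilation): /f/ precedes the voiced obstruent /z/, so it voices to [v] by assimilation. /s/ precedes the voiced obstruent /b/, so it voices to [z] by assimilation. /hmefzerusbow/ → hmevzeruzbow.
Rule 4 (final e-epenthesis): the form ends in the consonant /w/, so [e] is inserted word-finally. /hmevzeruzbow/ → hmevzeruzbowe.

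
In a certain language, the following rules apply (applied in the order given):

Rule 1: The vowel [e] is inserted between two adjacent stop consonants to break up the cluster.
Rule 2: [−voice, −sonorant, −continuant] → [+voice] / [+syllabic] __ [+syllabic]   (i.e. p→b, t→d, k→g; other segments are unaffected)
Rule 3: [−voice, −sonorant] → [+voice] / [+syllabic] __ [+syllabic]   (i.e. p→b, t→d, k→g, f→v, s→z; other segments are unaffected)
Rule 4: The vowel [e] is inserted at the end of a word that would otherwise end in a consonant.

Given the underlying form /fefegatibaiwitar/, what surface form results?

Rule 1 (stop-cluster e-epenthesis): no segment meets the environment; /fefegatibaiwitar/ is unchanged.
Rule 2 (intervocalic voicing): /t/ is a voiceless stop between vowels /a/ and /i/, so it voices to [d]. /t/ is a voiceless stop between vowels /i/ and /a/, so it voices to [d]. /fefegatibaiwitar/ → fefegadibaiwidar.
Rule 3 (intervocalic voicing): /f/ is a voiceless obstruent between vowels /e/ and /e/, so it voices to [v]. /fefegadibaiwidar/ → fevegadibaiwidar.
Rule 4 (final e-epenthesis): the form ends in the consonant /r/, so [e] is inserted word-finally. /fevegadibaiwidar/ → fevegadibaiwidare.

fevegadibaiwidare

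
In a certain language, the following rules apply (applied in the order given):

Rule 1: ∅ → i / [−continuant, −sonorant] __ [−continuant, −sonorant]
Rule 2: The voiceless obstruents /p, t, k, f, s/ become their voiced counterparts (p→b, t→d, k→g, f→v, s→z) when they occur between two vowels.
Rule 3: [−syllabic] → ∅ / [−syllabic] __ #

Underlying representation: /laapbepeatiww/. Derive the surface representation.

Rule 1 (stop-cluster i-epenthesis): /p/ and /b/ form a stop–stop cluster, so [i] is inserted between them. /laapbepeatiww/ → laapibepeatiww.
Rule 2 (intervocalic voicing): /p/ is a voiceless obstruent between vowels /a/ and /i/, so it voices to [b]. /p/ is a voiceless obstruent between vowels /e/ and /e/, so it voices to [b]. /t/ is a voiceless obstruent between vowels /a/ and /i/, so it voices to [d]. /laapibepeatiww/ → laabibebeadiww.
Rule 3 (final cluster simplification): /w/ is the second consonant of a word-final cluster /ww/, so it deletes. /laabibebeadiww/ → laabibebeadiw.

laabibebeadiw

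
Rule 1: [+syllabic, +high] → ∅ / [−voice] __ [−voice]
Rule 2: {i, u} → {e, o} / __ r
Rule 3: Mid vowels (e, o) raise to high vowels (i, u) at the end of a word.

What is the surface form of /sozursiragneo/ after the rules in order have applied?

sozorseragneu

Rule 1 (high vowel syncope): no segment meets the environment; /sozursiragneo/ is unchanged.
Rule 2 (pre-rhotic lowering): /u/ is a high vowel immediately before /r/, so it lowers to [o]. /i/ is a high vowel immediately before /r/, so it lowers to [e]. /sozursiragneo/ → sozorseragneo.
Rule 3 (final vowel raising): /o/ is a mid vowel in word-final position, so it raises to [u]. /sozorseragneo/ → sozorseragneu.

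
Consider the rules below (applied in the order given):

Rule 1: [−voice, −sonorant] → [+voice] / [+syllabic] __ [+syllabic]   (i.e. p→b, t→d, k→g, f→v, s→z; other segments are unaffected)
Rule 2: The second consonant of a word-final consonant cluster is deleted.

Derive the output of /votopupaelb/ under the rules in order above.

Rule 1 (intervocalic voicing): /t/ is a voiceless obstruent between vowels /o/ and /o/, so it voices to [d]. /p/ is a voiceless obstruent between vowels /o/ and /u/, so it voices to [b]. /p/ is a voiceless obstruent between vowels /u/ and /a/, so it voices to [b]. /votopupaelb/ → vodobubaelb.
Rule 2 (final cluster simplification): /b/ is the second consonant of a word-final cluster /lb/, so it deletes. /vodobubaelb/ → vodobubael.

vodobubael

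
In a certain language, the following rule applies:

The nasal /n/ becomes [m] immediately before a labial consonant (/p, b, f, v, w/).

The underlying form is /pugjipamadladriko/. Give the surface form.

No segment of /pugjipamadladriko/ meets the structural description of the rule, so the form surfaces unchanged.

pugjipamadladriko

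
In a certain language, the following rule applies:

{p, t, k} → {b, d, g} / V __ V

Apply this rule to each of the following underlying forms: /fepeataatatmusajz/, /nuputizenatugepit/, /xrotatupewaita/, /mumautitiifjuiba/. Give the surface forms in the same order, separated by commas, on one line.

/fepeataatatmusajz/: /p/ is a voiceless stop between vowels /e/ and /e/, so it voices to [b]. /t/ is a voiceless stop between vowels /a/ and /a/, so it voices to [d]. /t/ is a voiceless stop between vowels /a/ and /a/, so it voices to [d]. → [febeadaadatmusajz].
/nuputizenatugepit/: /p/ is a voiceless stop between vowels /u/ and /u/, so it voices to [b]. /t/ is a voiceless stop between vowels /u/ and /i/, so it voices to [d]. /t/ is a voiceless stop between vowels /a/ and /u/, so it voices to [d]. /p/ is a voiceless stop between vowels /e/ and /i/, so it voices to [b]. → [nubudizenadugebit].
/xrotatupewaita/: /t/ is a voiceless stop between vowels /o/ and /a/, so it voices to [d]. /t/ is a voiceless stop between vowels /a/ and /u/, so it voices to [d]. /p/ is a voiceless stop between vowels /u/ and /e/, so it voices to [b]. /t/ is a voiceless stop between vowels /i/ and /a/, so it voices to [d]. → [xrodadubewaida].
/mumautitiifjuiba/: /t/ is a voiceless stop between vowels /u/ and /i/, so it voices to [d]. /t/ is a voiceless stop between vowels /i/ and /i/, so it voices to [d]. → [mumaudidiifjuiba].

febeadaadatmusajz, nubudizenadugebit, xrodadubewaida, mumaudidiifjuiba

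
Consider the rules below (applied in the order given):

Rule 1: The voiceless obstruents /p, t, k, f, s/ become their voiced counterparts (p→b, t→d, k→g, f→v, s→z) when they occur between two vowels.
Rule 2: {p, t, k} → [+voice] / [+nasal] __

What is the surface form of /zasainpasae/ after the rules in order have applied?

zazainbazae

Rule 1 (intervocalic voicing): /s/ is a voiceless obstruent between vowels /a/ and /a/, so it voices to [z]. /s/ is a voiceless obstruent between vowels /a/ and /a/, so it voices to [z]. /zasainpasae/ → zazainpazae.
Rule 2 (post-nasal voicing): /p/ is a voiceless stop immediately after the nasal /n/, so it voices to [b]. /zazainpazae/ → zazainbazae.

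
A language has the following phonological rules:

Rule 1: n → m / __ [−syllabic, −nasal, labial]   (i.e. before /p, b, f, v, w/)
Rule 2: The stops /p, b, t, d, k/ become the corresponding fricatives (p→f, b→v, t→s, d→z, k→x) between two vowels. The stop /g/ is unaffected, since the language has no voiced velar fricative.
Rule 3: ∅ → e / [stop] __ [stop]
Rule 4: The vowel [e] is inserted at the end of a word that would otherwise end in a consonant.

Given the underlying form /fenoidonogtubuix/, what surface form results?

fenoizonogetuvuixe

Rule 1 (nasal place assimilation): no segment meets the environment; /fenoidonogtubuix/ is unchanged.
Rule 2 (intervocalic spirantization): /d/ is a stop between vowels /i/ and /o/, so it spirantizes to the fricative [z]. /b/ is a stop between vowels /u/ and /u/, so it spirantizes to the fricative [v]. /fenoidonogtubuix/ → fenoizonogtuvuix.
Rule 3 (stop-cluster e-epenthesis): /g/ and /t/ form a stop–stop cluster, so [e] is inserted between them. /fenoizonogtuvuix/ → fenoizonogetuvuix.
Rule 4 (final e-epenthesis): the form ends in the consonant /x/, so [e] is inserted word-finally. /fenoizonogetuvuix/ → fenoizonogetuvuixe.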